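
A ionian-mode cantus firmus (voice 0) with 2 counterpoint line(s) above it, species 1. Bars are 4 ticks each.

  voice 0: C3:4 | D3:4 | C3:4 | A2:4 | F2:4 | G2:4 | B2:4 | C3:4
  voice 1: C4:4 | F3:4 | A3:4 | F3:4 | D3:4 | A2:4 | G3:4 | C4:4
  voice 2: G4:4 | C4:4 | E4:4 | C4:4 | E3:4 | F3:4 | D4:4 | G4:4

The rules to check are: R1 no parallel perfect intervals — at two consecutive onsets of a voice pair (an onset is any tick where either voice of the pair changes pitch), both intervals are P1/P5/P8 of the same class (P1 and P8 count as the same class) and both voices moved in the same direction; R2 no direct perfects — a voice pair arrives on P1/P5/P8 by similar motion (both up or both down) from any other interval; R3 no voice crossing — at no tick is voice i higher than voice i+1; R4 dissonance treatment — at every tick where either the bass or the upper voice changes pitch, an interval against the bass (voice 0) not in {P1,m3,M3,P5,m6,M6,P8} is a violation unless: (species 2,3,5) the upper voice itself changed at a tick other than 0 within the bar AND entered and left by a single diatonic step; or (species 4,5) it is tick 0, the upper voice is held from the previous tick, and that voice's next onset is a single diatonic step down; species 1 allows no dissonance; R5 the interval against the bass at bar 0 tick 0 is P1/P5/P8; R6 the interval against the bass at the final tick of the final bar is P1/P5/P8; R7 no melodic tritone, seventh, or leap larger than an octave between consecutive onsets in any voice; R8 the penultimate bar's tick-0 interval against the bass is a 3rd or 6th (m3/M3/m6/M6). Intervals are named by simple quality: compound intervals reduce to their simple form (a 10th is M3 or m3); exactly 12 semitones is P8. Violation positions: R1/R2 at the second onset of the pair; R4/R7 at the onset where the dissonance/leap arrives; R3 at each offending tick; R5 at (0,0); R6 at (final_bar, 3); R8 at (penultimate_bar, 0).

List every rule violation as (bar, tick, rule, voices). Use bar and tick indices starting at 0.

bar 0: v0=C3 v1=C4 v2=G4 downbeat P5
bar 1: v0=D3 v1=F3 v2=C4 downbeat m7
bar 2: v0=C3 v1=A3 v2=E4 downbeat M3
bar 3: v0=A2 v1=F3 v2=C4 downbeat m3
bar 4: v0=F2 v1=D3 v2=E3 downbeat M7
bar 5: v0=G2 v1=A2 v2=F3 downbeat m7
bar 6: v0=B2 v1=G3 v2=D4 downbeat m3
bar 7: v0=C3 v1=C4 v2=G4 downbeat P5
  -> R1 @ bar 1 tick 0 v(1, 2): C4/G4 P5 -> F3/C4 P5 similar
  -> R4 @ bar 1 tick 0 v(0, 2): D3/C4 m7 untreated
  -> R1 @ bar 2 tick 0 v(1, 2): F3/C4 P5 -> A3/E4 P5 similar
  -> R1 @ bar 3 tick 0 v(1, 2): A3/E4 P5 -> F3/C4 P5 similar
  -> R4 @ bar 4 tick 0 v(0, 2): F2/E3 M7 untreated
  -> R4 @ bar 5 tick 0 v(0, 1): G2/A2 M2 untreated
  -> R4 @ bar 5 tick 0 v(0, 2): G2/F3 m7 untreated
  -> R2 @ bar 6 tick 0 v(1, 2): A2/F3 m6 -> G3/D4 P5 similar
  -> R7 @ bar 6 tick 0 v(1,): A2->G3 leap 10st
  -> R1 @ bar 7 tick 0 v(1, 2): G3/D4 P5 -> C4/G4 P5 similar
  -> R2 @ bar 7 tick 0 v(0, 1): B2/G3 m6 -> C3/C4 P8 similar
  -> R2 @ bar 7 tick 0 v(0, 2): B2/D4 m3 -> C3/G4 P5 similar

(1, 0, R1, (1, 2))
(1, 0, R4, (0, 2))
(2, 0, R1, (1, 2))
(3, 0, R1, (1, 2))
(4, 0, R4, (0, 2))
(5, 0, R4, (0, 1))
(5, 0, R4, (0, 2))
(6, 0, R2, (1, 2))
(6, 0, R7, (1,))
(7, 0, R1, (1, 2))
(7, 0, R2, (0, 1))
(7, 0, R2, (0, 2))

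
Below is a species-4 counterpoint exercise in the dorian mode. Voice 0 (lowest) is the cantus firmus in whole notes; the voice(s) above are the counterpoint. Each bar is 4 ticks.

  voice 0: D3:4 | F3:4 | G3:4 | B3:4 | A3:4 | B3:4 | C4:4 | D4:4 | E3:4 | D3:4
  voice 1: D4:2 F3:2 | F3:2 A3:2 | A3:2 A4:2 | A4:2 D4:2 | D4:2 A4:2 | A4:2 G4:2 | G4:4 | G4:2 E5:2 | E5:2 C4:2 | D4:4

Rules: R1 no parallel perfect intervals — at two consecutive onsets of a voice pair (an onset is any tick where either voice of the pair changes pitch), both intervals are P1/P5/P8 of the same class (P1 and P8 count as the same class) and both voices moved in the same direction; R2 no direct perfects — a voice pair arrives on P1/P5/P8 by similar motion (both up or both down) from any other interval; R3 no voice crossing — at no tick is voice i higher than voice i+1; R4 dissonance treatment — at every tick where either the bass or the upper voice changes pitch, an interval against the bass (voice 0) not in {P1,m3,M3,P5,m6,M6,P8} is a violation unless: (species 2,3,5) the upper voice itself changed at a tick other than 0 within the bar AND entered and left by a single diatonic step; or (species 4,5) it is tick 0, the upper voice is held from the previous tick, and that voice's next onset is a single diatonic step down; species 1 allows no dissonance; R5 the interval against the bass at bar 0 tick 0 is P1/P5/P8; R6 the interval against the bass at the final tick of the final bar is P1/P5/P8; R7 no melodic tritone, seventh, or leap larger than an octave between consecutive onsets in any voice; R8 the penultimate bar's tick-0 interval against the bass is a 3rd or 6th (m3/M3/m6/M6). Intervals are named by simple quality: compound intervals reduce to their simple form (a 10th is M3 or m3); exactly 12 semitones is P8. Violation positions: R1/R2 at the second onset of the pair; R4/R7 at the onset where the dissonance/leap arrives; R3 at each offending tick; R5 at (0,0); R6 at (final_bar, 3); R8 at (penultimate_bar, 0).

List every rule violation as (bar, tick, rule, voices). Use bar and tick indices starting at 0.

bar 0: v0=D3 v1=D4 downbeat P8
bar 1: v0=F3 v1=F3 downbeat P1
bar 2: v0=G3 v1=A3 downbeat M2
bar 3: v0=B3 v1=A4 downbeat m7
bar 4: v0=A3 v1=D4 downbeat P4
bar 5: v0=B3 v1=A4 downbeat m7
bar 6: v0=C4 v1=G4 downbeat P5
bar 7: v0=D4 v1=G4 downbeat P4
bar 8: v0=E3 v1=E5 downbeat P1
bar 9: v0=D3 v1=D4 downbeat P8
  -> R4 @ bar 2 tick 0 v(0, 1): G3/A3 M2 untreated
  -> R4 @ bar 2 tick 2 v(0, 1): G3/A4 M2 untreated
  -> R4 @ bar 3 tick 0 v(0, 1): B3/A4 m7 untreated
  -> R4 @ bar 4 tick 0 v(0, 1): A3/D4 P4 untreated
  -> R4 @ bar 7 tick 0 v(0, 1): D4/G4 P4 untreated
  -> R4 @ bar 7 tick 2 v(0, 1): D4/E5 M2 untreated
  -> R7 @ bar 8 tick 0 v(0,): D4->E3 leap 10st
  -> R8 @ bar 8 tick 0 v(0, 1): penult P1 not 3rd/6th
  -> R7 @ bar 8 tick 2 v(1,): E5->C4 leap 16st

(2, 0, R4, (0, 1))
(2, 2, R4, (0, 1))
(3, 0, R4, (0, 1))
(4, 0, R4, (0, 1))
(7, 0, R4, (0, 1))
(7, 2, R4, (0, 1))
(8, 0, R7, (0,))
(8, 0, R8, (0, 1))
(8, 2, R7, (1,))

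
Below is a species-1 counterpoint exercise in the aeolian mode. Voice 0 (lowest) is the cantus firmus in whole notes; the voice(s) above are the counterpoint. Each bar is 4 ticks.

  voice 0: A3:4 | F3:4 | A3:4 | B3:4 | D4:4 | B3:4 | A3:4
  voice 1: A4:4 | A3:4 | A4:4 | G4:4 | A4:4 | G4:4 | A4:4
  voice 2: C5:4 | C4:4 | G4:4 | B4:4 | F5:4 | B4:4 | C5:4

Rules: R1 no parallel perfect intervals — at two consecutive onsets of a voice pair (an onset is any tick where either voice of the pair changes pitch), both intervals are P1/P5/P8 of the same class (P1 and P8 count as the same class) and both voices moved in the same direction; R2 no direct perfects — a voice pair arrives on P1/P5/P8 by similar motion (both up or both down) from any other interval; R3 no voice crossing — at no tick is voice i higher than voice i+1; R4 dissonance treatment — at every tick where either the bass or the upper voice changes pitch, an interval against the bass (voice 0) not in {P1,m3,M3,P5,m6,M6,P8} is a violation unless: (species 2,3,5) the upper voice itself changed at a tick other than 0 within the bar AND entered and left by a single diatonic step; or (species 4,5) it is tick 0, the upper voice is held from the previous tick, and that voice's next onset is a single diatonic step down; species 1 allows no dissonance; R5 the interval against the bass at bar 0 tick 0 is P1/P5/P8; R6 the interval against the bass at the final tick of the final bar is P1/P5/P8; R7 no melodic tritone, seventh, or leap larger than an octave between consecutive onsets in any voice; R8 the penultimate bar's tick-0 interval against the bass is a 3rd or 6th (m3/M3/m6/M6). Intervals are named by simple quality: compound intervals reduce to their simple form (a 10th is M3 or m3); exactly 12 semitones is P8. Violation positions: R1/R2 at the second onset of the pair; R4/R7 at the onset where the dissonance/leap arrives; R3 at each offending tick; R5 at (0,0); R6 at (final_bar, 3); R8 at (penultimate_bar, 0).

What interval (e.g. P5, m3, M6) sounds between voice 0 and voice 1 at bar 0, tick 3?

voice 0=A3 voice 1=A4 -> P8

P8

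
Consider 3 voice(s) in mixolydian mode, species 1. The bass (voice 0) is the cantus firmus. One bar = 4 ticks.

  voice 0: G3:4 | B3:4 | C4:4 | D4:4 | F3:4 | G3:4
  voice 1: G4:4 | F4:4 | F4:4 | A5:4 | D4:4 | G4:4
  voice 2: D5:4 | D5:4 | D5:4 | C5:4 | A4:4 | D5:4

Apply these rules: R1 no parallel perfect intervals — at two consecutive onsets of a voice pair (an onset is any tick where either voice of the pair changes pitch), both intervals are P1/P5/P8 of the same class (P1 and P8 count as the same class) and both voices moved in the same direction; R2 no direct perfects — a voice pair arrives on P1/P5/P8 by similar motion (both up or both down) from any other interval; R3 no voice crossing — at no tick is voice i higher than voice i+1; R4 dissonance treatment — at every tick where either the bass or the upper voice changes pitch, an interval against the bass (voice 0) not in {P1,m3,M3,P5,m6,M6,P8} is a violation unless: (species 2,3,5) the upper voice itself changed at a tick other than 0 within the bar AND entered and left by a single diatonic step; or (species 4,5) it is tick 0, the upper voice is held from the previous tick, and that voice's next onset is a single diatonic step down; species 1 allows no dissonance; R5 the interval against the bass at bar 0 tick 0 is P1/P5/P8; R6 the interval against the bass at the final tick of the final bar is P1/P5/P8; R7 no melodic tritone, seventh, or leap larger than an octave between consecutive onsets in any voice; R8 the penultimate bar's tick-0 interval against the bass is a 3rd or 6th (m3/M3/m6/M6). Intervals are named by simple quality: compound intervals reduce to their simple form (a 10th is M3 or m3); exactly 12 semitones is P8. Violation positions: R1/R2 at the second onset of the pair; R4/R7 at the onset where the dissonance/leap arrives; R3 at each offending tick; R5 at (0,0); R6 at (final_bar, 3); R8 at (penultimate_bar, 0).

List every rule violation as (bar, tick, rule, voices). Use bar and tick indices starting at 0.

bar 0: v0=G3 v1=G4 v2=D5 downbeat P5
bar 1: v0=B3 v1=F4 v2=D5 downbeat m3
bar 2: v0=C4 v1=F4 v2=D5 downbeat M2
bar 3: v0=D4 v1=A5 v2=C5 downbeat m7
bar 4: v0=F3 v1=D4 v2=A4 downbeat M3
bar 5: v0=G3 v1=G4 v2=D5 downbeat P5
  -> R4 @ bar 1 tick 0 v(0, 1): B3/F4 TT untreated
  -> R4 @ bar 2 tick 0 v(0, 1): C4/F4 P4 untreated
  -> R4 @ bar 2 tick 0 v(0, 2): C4/D5 M2 untreated
  -> R2 @ bar 3 tick 0 v(0, 1): C4/F4 P4 -> D4/A5 P5 similar
  -> R3 @ bar 3 tick 0 v(1, 2): A5 above C5
  -> R4 @ bar 3 tick 0 v(0, 2): D4/C5 m7 untreated
  -> R7 @ bar 3 tick 0 v(1,): F4->A5 leap 16st
  -> R3 @ bar 3 tick 1 v(1, 2): A5 above C5
  -> R3 @ bar 3 tick 2 v(1, 2): A5 above C5
  -> R3 @ bar 3 tick 3 v(1, 2): A5 above C5
  -> R2 @ bar 4 tick 0 v(1, 2): A5/C5 M6 -> D4/A4 P5 similar
  -> R7 @ bar 4 tick 0 v(1,): A5->D4 leap 19st
  -> R1 @ bar 5 tick 0 v(1, 2): D4/A4 P5 -> G4/D5 P5 similar
  -> R2 @ bar 5 tick 0 v(0, 1): F3/D4 M6 -> G3/G4 P8 similar
  -> R2 @ bar 5 tick 0 v(0, 2): F3/A4 M3 -> G3/D5 P5 similar

(1, 0, R4, (0, 1))
(2, 0, R4, (0, 1))
(2, 0, R4, (0, 2))
(3, 0, R2, (0, 1))
(3, 0, R3, (1, 2))
(3, 0, R4, (0, 2))
(3, 0, R7, (1,))
(3, 1, R3, (1, 2))
(3, 2, R3, (1, 2))
(3, 3, R3, (1, 2))
(4, 0, R2, (1, 2))
(4, 0, R7, (1,))
(5, 0, R1, (1, 2))
(5, 0, R2, (0, 1))
(5, 0, R2, (0, 2))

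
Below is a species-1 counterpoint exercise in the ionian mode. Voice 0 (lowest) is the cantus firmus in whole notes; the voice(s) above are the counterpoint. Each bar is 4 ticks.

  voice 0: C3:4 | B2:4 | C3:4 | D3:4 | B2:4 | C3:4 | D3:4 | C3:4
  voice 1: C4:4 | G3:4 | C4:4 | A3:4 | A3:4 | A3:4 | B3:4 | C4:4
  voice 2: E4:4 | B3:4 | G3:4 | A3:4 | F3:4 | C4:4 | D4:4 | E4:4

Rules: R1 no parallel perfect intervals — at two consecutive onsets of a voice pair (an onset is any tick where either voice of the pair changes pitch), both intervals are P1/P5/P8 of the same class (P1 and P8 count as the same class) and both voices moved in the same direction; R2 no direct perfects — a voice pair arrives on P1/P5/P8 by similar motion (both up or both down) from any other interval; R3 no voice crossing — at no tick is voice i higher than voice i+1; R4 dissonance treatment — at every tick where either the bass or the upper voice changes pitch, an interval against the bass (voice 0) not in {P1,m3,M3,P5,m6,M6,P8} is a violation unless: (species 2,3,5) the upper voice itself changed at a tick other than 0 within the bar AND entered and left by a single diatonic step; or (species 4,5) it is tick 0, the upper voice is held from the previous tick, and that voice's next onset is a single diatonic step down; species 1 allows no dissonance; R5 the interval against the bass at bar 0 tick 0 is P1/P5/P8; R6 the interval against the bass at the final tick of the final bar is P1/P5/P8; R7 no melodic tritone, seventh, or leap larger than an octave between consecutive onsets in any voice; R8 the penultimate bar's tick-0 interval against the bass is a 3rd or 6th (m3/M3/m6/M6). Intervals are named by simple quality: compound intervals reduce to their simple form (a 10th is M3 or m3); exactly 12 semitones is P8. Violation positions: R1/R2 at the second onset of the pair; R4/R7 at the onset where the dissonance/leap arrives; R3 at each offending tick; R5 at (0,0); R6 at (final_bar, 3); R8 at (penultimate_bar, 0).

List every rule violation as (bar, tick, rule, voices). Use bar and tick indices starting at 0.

bar 0: v0=C3 v1=C4 v2=E4 downbeat M3
bar 1: v0=B2 v1=G3 v2=B3 downbeat P8
bar 2: v0=C3 v1=C4 v2=G3 downbeat P5
bar 3: v0=D3 v1=A3 v2=A3 downbeat P5
bar 4: v0=B2 v1=A3 v2=F3 downbeat TT
bar 5: v0=C3 v1=A3 v2=C4 downbeat P8
bar 6: v0=D3 v1=B3 v2=D4 downbeat P8
bar 7: v0=C3 v1=C4 v2=E4 downbeat M3
  -> R5 @ bar 0 tick 0 v(0, 2): opens on M3
  -> R2 @ bar 1 tick 0 v(0, 2): C3/E4 M3 -> B2/B3 P8 similar
  -> R2 @ bar 2 tick 0 v(0, 1): B2/G3 m6 -> C3/C4 P8 similar
  -> R3 @ bar 2 tick 0 v(1, 2): C4 above G3
  -> R3 @ bar 2 tick 1 v(1, 2): C4 above G3
  -> R3 @ bar 2 tick 2 v(1, 2): C4 above G3
  -> R3 @ bar 2 tick 3 v(1, 2): C4 above G3
  -> R1 @ bar 3 tick 0 v(0, 2): C3/G3 P5 -> D3/A3 P5 similar
  -> R3 @ bar 4 tick 0 v(1, 2): A3 above F3
  -> R4 @ bar 4 tick 0 v(0, 1): B2/A3 m7 untreated
  -> R4 @ bar 4 tick 0 v(0, 2): B2/F3 TT untreated
  -> R3 @ bar 4 tick 1 v(1, 2): A3 above F3
  -> R3 @ bar 4 tick 2 v(1, 2): A3 above F3
  -> R3 @ bar 4 tick 3 v(1, 2): A3 above F3
  -> R2 @ bar 5 tick 0 v(0, 2): B2/F3 TT -> C3/C4 P8 similar
  -> R1 @ bar 6 tick 0 v(0, 2): C3/C4 P8 -> D3/D4 P8 similar
  -> R8 @ bar 6 tick 0 v(0, 2): penult P8 not 3rd/6th
  -> R6 @ bar 7 tick 3 v(0, 2): closes on M3

(0, 0, R5, (0, 2))
(1, 0, R2, (0, 2))
(2, 0, R2, (0, 1))
(2, 0, R3, (1, 2))
(2, 1, R3, (1, 2))
(2, 2, R3, (1, 2))
(2, 3, R3, (1, 2))
(3, 0, R1, (0, 2))
(4, 0, R3, (1, 2))
(4, 0, R4, (0, 1))
(4, 0, R4, (0, 2))
(4, 1, R3, (1, 2))
(4, 2, R3, (1, 2))
(4, 3, R3, (1, 2))
(5, 0, R2, (0, 2))
(6, 0, R1, (0, 2))
(6, 0, R8, (0, 2))
(7, 3, R6, (0, 2))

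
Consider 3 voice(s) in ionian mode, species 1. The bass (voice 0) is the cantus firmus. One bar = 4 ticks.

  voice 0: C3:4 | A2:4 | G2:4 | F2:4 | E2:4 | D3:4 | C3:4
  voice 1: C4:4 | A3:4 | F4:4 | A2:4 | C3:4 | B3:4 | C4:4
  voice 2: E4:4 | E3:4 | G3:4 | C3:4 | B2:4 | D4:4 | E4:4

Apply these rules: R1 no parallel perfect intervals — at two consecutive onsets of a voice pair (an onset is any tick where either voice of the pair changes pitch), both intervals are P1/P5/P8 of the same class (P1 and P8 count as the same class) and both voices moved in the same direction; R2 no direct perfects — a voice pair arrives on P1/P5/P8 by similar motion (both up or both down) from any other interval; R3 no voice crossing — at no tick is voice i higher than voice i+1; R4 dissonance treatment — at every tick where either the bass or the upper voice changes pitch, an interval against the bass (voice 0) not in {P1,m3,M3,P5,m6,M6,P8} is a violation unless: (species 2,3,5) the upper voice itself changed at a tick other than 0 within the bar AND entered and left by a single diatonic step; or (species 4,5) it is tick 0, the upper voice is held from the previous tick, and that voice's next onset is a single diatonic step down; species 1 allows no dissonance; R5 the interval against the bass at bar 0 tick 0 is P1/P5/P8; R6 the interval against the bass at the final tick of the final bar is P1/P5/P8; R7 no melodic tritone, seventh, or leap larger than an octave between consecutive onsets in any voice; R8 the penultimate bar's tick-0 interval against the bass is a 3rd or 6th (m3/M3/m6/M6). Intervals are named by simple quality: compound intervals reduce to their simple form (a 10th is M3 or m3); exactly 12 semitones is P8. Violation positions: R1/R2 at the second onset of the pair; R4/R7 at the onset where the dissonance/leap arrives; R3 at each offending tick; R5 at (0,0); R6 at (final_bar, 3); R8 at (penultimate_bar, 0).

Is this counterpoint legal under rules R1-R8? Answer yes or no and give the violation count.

No (25 violations)

bar 0: v0=C3 v1=C4 v2=E4 (M3)
bar 1: v0=A2 v1=A3 v2=E3 (P5)
bar 2: v0=G2 v1=F4 v2=G3 (P8)
bar 3: v0=F2 v1=A2 v2=C3 (P5)
bar 4: v0=E2 v1=C3 v2=B2 (P5)
bar 5: v0=D3 v1=B3 v2=D4 (P8)
bar 6: v0=C3 v1=C4 v2=E4 (M3)
  R5 @ bar0.0: opens on M3
  R1 @ bar1.0: C3/C4 P8 -> A2/A3 P8 similar
  R2 @ bar1.0: C3/E4 M3 -> A2/E3 P5 similar
  R3 @ bar1.0: A3 above E3
  R3 @ bar1.1: A3 above E3
  R3 @ bar1.2: A3 above E3
  R3 @ bar1.3: A3 above E3
  R3 @ bar2.0: F4 above G3
  R4 @ bar2.0: G2/F4 m7 untreated
  R3 @ bar2.1: F4 above G3
  R3 @ bar2.2: F4 above G3
  R3 @ bar2.3: F4 above G3
  R2 @ bar3.0: G2/G3 P8 -> F2/C3 P5 similar
  R7 @ bar3.0: F4->A2 leap 20st
  R1 @ bar4.0: F2/C3 P5 -> E2/B2 P5 similar
  R3 @ bar4.0: C3 above B2
  R3 @ bar4.1: C3 above B2
  R3 @ bar4.2: C3 above B2
  R3 @ bar4.3: C3 above B2
  R2 @ bar5.0: E2/B2 P5 -> D3/D4 P8 similar
  R7 @ bar5.0: E2->D3 leap 10st
  R7 @ bar5.0: C3->B3 leap 11st
  R7 @ bar5.0: B2->D4 leap 15st
  R8 @ bar5.0: penult P8 not 3rd/6th
  R6 @ bar6.3: closes on M3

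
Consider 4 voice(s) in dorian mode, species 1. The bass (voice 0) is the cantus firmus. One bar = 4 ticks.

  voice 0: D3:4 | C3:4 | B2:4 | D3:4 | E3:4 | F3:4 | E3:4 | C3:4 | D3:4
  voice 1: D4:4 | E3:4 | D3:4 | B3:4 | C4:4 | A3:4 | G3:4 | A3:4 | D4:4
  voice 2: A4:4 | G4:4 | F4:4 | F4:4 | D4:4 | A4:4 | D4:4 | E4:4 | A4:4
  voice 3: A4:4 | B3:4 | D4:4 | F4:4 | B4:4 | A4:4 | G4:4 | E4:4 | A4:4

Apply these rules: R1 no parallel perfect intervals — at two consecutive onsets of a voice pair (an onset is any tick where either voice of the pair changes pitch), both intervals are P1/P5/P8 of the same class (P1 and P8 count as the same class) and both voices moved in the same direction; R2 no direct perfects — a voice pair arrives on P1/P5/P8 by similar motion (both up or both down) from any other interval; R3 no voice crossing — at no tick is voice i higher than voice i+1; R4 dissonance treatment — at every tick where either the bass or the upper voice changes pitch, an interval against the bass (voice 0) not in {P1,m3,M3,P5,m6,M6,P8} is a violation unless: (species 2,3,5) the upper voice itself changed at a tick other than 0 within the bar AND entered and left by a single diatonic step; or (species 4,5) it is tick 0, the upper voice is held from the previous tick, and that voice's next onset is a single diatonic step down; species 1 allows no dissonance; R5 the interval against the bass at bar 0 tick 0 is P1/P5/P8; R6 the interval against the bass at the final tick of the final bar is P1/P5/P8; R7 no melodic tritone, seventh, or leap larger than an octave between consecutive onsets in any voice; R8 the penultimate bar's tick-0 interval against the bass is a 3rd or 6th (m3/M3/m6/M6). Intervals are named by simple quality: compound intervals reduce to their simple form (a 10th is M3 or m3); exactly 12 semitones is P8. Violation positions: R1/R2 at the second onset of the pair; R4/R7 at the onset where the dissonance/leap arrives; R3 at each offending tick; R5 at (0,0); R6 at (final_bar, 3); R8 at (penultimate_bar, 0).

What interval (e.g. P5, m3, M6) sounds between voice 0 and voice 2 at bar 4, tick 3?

voice 0=E3 voice 2=D4 -> m7

m7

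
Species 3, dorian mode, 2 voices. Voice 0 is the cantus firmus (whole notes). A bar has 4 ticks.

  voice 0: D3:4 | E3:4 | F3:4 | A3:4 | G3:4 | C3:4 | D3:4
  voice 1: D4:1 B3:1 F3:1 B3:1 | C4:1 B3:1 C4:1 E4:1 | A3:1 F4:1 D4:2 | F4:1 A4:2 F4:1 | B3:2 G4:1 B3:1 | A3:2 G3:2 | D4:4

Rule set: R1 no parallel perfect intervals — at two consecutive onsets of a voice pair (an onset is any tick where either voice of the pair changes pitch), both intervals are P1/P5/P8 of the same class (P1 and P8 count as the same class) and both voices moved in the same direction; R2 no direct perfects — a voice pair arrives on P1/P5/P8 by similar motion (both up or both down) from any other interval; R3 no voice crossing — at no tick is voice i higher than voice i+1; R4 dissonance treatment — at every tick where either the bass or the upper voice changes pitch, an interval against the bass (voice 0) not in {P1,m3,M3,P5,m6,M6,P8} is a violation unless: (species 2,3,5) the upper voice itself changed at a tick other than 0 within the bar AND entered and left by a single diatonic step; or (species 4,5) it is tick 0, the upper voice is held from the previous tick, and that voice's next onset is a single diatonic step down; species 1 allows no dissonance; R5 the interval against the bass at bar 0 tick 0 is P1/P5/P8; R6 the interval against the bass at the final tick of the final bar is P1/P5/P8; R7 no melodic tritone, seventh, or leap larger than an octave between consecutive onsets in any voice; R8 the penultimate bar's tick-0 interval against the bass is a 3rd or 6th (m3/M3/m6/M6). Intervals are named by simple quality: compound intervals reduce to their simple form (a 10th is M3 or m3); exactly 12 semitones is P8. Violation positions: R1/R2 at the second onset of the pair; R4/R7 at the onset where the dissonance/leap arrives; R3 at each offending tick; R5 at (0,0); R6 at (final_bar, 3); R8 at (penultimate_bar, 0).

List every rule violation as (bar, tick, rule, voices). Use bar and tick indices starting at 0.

(0, 2, R7, (1,))
(0, 3, R7, (1,))
(4, 0, R7, (1,))
(6, 0, R2, (0, 1))

bar 0: v0=D3 v1=D4 downbeat P8
bar 1: v0=E3 v1=C4 downbeat m6
bar 2: v0=F3 v1=A3 downbeat M3
bar 3: v0=A3 v1=F4 downbeat m6
bar 4: v0=G3 v1=B3 downbeat M3
bar 5: v0=C3 v1=A3 downbeat M6
bar 6: v0=D3 v1=D4 downbeat P8
  -> R7 @ bar 0 tick 2 v(1,): B3->F3 leap 6st
  -> R7 @ bar 0 tick 3 v(1,): F3->B3 leap 6st
  -> R7 @ bar 4 tick 0 v(1,): F4->B3 leap 6st
  -> R2 @ bar 6 tick 0 v(0, 1): C3/G3 P5 -> D3/D4 P8 similar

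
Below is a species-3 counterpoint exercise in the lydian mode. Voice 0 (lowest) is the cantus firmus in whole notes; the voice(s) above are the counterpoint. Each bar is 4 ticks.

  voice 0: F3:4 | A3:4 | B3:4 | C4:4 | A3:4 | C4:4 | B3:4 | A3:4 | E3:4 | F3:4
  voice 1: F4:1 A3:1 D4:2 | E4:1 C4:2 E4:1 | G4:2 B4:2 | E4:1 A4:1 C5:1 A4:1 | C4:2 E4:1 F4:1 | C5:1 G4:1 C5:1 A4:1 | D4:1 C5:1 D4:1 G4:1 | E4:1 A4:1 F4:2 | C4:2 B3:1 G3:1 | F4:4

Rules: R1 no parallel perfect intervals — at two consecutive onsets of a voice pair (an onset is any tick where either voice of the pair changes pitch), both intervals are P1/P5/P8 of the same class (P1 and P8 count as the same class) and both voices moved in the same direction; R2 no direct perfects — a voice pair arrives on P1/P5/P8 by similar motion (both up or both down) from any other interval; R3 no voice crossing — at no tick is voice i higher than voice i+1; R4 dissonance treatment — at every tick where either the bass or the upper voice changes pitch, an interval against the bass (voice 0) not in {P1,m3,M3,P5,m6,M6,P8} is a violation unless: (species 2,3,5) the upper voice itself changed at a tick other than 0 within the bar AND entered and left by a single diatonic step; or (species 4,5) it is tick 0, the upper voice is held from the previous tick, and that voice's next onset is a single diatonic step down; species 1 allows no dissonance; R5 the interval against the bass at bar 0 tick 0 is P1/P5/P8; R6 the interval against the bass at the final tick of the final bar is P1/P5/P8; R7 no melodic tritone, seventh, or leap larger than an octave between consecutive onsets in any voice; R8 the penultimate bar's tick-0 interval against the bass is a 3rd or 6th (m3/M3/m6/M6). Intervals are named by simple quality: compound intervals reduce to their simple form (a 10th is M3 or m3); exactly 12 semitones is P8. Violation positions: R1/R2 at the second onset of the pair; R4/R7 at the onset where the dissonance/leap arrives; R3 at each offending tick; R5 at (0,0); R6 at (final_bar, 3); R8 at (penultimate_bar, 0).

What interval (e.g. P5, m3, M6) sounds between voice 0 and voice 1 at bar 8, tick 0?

m6

voice 0=E3 voice 1=C4 -> m6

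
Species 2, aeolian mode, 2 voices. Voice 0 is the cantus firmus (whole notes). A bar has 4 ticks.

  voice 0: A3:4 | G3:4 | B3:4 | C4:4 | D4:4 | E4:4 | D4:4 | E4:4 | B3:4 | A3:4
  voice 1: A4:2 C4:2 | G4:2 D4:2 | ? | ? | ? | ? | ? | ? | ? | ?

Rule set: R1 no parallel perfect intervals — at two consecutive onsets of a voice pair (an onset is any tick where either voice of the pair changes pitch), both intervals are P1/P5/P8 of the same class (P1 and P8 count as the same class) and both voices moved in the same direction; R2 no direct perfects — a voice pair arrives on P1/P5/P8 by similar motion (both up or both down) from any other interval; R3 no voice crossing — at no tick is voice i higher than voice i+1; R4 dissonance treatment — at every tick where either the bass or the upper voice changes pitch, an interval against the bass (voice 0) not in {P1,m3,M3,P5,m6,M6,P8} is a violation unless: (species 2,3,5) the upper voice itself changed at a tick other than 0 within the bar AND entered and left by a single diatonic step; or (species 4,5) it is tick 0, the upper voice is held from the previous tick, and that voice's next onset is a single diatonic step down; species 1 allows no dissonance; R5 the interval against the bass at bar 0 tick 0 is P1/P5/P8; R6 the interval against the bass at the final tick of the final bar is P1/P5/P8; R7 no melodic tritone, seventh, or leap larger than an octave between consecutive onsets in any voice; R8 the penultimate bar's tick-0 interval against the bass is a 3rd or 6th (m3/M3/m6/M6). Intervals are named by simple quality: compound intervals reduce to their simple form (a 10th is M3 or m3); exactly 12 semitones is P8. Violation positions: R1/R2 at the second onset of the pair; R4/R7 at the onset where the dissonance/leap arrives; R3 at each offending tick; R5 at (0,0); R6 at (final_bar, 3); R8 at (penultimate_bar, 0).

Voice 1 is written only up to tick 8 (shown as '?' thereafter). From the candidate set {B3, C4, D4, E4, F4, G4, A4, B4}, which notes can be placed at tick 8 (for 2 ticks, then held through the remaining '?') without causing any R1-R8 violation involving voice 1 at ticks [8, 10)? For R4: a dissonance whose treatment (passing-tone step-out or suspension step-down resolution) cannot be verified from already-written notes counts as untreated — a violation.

B3: legal
C4: violates R4
D4: legal
E4: violates R4
F4: violates R4
G4: legal
A4: violates R4
B4: violates R2

{B3, D4, G4}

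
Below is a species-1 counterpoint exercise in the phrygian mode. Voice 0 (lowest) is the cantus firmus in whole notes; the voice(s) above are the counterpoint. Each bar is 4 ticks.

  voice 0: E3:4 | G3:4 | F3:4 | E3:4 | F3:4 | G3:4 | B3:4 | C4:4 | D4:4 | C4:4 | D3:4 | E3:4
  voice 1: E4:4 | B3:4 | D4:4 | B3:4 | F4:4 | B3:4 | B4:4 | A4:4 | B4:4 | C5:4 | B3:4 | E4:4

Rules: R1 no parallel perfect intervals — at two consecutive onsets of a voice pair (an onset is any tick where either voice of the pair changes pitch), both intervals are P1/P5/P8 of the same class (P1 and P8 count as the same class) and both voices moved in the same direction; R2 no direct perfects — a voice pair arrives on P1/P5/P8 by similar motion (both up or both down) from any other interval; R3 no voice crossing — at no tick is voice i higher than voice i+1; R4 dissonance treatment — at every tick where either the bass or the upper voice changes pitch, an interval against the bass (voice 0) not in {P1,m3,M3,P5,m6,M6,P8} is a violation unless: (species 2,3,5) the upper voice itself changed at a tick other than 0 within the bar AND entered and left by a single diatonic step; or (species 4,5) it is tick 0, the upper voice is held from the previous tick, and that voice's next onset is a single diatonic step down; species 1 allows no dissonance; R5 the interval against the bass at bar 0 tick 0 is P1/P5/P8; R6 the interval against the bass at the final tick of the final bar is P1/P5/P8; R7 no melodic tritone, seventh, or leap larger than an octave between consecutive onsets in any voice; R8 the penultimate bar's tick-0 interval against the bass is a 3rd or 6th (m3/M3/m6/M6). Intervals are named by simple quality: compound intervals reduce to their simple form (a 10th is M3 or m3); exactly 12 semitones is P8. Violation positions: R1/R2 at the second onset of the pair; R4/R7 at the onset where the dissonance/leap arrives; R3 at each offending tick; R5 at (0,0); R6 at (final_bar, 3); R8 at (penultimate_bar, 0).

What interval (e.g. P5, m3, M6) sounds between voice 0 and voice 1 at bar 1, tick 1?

voice 0=G3 voice 1=B3 -> M3

M3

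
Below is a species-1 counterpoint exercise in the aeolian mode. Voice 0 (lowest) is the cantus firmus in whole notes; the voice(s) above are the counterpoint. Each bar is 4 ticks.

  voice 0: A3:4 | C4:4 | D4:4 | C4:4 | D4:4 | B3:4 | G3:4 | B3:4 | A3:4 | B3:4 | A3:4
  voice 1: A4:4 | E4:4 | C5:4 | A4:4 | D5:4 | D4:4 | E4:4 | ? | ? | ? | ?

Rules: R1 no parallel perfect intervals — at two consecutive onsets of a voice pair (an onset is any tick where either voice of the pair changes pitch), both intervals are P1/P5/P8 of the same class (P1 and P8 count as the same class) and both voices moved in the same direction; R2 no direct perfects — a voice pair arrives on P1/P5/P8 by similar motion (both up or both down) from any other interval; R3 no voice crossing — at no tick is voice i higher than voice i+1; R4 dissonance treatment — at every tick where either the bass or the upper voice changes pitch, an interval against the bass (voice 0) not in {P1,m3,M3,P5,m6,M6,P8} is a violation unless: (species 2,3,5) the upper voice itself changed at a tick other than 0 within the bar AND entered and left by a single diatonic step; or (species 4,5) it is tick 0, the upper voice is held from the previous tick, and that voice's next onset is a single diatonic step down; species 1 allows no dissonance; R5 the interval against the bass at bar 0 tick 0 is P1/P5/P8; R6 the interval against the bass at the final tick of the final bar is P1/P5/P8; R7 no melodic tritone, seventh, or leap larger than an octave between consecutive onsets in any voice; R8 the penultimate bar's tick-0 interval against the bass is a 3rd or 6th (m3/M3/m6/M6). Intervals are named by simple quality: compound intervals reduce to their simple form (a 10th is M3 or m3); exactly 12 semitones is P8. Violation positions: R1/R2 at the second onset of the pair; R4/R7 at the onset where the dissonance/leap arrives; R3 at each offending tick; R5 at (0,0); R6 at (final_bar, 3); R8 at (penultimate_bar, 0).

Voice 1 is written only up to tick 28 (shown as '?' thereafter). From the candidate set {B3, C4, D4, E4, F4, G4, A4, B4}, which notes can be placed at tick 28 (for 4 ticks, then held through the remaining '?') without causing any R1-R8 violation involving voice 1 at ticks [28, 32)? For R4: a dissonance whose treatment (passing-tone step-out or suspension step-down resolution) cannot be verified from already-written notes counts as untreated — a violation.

{B3, D4, G4}

B3: legal
C4: violates R4
D4: legal
E4: violates R4
F4: violates R4
G4: legal
A4: violates R4
B4: violates R2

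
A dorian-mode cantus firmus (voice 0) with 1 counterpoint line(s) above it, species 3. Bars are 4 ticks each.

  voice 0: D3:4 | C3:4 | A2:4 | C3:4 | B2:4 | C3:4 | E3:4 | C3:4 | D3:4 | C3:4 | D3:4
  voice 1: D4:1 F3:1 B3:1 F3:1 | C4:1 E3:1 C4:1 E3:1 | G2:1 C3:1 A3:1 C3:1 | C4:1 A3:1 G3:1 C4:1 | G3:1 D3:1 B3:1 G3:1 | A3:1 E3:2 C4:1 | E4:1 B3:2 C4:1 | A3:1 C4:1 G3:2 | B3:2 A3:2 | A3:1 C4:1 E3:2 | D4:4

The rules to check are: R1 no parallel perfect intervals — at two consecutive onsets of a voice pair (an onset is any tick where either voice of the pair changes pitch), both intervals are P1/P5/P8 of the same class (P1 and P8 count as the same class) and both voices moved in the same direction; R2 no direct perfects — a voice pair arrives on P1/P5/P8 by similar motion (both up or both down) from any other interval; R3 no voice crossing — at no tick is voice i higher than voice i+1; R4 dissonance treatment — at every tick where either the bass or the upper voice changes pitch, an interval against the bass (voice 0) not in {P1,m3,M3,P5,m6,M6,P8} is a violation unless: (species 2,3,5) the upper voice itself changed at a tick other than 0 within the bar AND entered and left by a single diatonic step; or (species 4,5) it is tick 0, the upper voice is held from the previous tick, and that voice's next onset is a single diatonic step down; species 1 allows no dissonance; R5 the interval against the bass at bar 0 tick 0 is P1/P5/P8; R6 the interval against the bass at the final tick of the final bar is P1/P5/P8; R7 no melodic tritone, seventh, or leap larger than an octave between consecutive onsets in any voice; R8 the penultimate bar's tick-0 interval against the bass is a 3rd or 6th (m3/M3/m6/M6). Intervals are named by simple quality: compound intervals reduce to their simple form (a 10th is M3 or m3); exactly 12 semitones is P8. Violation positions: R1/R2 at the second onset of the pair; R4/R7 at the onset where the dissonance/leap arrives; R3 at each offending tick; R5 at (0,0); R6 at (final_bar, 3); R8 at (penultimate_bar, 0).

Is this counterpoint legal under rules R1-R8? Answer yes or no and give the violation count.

No (8 violations)

bar 0: v0=D3 v1=D4 (P8)
bar 1: v0=C3 v1=C4 (P8)
bar 2: v0=A2 v1=G2 (M2)
bar 3: v0=C3 v1=C4 (P8)
bar 4: v0=B2 v1=G3 (m6)
bar 5: v0=C3 v1=A3 (M6)
bar 6: v0=E3 v1=E4 (P8)
bar 7: v0=C3 v1=A3 (M6)
bar 8: v0=D3 v1=B3 (M6)
bar 9: v0=C3 v1=A3 (M6)
bar 10: v0=D3 v1=D4 (P8)
  R7 @ bar0.2: F3->B3 leap 6st
  R7 @ bar0.3: B3->F3 leap 6st
  R3 @ bar2.0: A2 above G2
  R4 @ bar2.0: A2/G2 M2 untreated
  R2 @ bar3.0: A2/C3 m3 -> C3/C4 P8 similar
  R1 @ bar6.0: C3/C4 P8 -> E3/E4 P8 similar
  R2 @ bar10.0: C3/E3 M3 -> D3/D4 P8 similar
  R7 @ bar10.0: E3->D4 leap 10st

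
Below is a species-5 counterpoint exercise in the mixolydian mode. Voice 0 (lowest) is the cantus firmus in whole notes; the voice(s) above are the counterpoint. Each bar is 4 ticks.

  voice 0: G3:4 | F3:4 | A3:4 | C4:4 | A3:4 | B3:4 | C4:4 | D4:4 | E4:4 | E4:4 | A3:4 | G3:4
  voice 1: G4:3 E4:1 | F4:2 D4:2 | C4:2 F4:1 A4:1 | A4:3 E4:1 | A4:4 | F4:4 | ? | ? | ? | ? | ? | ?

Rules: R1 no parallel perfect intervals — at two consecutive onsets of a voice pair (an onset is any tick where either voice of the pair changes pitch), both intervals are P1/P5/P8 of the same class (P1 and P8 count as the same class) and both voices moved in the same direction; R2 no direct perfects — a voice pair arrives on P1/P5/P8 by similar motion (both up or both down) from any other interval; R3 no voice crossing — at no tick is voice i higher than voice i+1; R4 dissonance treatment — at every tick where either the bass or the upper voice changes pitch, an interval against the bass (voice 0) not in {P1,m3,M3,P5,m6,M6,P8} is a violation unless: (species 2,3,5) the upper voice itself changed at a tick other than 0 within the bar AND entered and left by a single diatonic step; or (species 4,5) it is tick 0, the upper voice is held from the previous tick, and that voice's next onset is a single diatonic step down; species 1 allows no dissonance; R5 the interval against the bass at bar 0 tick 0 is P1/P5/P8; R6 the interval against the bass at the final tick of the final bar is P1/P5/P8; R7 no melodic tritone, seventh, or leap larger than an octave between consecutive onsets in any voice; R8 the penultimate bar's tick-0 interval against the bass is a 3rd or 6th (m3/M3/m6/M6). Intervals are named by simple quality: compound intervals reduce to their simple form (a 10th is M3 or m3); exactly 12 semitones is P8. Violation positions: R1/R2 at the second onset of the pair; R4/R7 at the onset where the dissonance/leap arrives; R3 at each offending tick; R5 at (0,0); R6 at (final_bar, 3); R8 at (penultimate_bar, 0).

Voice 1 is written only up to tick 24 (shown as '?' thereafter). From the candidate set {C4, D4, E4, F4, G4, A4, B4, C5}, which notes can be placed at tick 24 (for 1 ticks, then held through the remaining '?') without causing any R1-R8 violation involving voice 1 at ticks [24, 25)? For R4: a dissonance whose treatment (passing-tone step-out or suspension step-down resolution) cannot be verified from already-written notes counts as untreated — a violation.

C4: legal
D4: violates R4
E4: legal
F4: violates R4
G4: violates R2
A4: legal
B4: violates R4,R7
C5: violates R2

{A4, C4, E4}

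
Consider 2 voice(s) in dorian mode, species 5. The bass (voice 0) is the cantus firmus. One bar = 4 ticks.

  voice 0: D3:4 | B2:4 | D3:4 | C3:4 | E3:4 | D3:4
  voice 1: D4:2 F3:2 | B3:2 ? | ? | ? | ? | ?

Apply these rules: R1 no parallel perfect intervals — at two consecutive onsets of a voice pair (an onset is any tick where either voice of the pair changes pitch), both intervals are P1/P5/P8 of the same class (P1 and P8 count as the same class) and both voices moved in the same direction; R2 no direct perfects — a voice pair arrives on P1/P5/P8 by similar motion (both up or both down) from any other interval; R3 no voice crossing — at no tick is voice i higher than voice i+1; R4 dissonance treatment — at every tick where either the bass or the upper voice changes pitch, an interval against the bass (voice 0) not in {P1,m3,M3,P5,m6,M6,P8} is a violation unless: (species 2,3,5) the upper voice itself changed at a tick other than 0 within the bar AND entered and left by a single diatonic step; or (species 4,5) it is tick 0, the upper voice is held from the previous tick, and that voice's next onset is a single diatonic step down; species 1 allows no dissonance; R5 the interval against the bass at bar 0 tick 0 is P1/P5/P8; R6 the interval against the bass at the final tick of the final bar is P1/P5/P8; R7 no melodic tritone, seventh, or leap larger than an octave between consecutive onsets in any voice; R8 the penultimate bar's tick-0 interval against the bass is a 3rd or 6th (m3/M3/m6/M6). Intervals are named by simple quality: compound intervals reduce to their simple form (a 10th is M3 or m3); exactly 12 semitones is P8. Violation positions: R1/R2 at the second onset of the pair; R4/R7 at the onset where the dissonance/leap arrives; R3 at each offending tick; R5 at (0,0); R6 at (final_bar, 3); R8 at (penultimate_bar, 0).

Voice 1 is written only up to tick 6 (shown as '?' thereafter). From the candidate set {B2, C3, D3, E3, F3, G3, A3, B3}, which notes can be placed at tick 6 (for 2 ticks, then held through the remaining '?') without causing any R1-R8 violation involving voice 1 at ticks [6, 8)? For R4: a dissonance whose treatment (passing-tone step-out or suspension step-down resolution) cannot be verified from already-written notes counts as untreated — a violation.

{B2, B3, D3, G3}

B2: legal
C3: violates R4,R7
D3: legal
E3: violates R4
F3: violates R4,R7
G3: legal
A3: violates R4
B3: legal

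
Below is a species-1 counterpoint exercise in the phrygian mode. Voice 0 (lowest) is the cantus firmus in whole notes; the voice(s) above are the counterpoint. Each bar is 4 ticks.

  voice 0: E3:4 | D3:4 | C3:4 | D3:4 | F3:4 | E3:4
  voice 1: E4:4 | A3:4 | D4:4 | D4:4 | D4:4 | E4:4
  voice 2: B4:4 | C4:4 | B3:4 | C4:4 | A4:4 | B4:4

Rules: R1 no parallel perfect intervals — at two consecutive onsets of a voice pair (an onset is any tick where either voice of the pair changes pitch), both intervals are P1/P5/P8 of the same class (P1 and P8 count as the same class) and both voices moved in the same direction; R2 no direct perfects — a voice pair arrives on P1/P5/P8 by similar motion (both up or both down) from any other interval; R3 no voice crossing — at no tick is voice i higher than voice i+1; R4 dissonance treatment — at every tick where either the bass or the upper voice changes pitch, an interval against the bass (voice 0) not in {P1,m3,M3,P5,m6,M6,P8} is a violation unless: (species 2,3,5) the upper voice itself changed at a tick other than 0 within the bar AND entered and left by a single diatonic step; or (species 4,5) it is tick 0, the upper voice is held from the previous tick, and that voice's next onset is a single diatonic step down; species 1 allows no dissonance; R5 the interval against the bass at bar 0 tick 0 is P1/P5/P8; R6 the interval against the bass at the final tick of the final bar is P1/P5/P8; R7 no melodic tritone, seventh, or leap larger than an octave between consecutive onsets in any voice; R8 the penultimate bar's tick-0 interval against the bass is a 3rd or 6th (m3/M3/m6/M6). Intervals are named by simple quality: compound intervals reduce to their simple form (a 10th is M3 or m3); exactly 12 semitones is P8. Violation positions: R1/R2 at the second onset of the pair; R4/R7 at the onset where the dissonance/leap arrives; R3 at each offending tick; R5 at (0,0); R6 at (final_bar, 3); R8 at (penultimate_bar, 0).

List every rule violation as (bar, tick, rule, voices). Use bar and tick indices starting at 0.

bar 0: v0=E3 v1=E4 v2=B4 downbeat P5
bar 1: v0=D3 v1=A3 v2=C4 downbeat m7
bar 2: v0=C3 v1=D4 v2=B3 downbeat M7
bar 3: v0=D3 v1=D4 v2=C4 downbeat m7
bar 4: v0=F3 v1=D4 v2=A4 downbeat M3
bar 5: v0=E3 v1=E4 v2=B4 downbeat P5
  -> R2 @ bar 1 tick 0 v(0, 1): E3/E4 P8 -> D3/A3 P5 similar
  -> R4 @ bar 1 tick 0 v(0, 2): D3/C4 m7 untreated
  -> R7 @ bar 1 tick 0 v(2,): B4->C4 leap 11st
  -> R3 @ bar 2 tick 0 v(1, 2): D4 above B3
  -> R4 @ bar 2 tick 0 v(0, 1): C3/D4 M2 untreated
  -> R4 @ bar 2 tick 0 v(0, 2): C3/B3 M7 untreated
  -> R3 @ bar 2 tick 1 v(1, 2): D4 above B3
  -> R3 @ bar 2 tick 2 v(1, 2): D4 above B3
  -> R3 @ bar 2 tick 3 v(1, 2): D4 above B3
  -> R3 @ bar 3 tick 0 v(1, 2): D4 above C4
  -> R4 @ bar 3 tick 0 v(0, 2): D3/C4 m7 untreated
  -> R3 @ bar 3 tick 1 v(1, 2): D4 above C4
  -> R3 @ bar 3 tick 2 v(1, 2): D4 above C4
  -> R3 @ bar 3 tick 3 v(1, 2): D4 above C4
  -> R1 @ bar 5 tick 0 v(1, 2): D4/A4 P5 -> E4/B4 P5 similar

(1, 0, R2, (0, 1))
(1, 0, R4, (0, 2))
(1, 0, R7, (2,))
(2, 0, R3, (1, 2))
(2, 0, R4, (0, 1))
(2, 0, R4, (0, 2))
(2, 1, R3, (1, 2))
(2, 2, R3, (1, 2))
(2, 3, R3, (1, 2))
(3, 0, R3, (1, 2))
(3, 0, R4, (0, 2))
(3, 1, R3, (1, 2))
(3, 2, R3, (1, 2))
(3, 3, R3, (1, 2))
(5, 0, R1, (1, 2))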